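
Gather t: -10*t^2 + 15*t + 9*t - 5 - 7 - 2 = -10*t^2 + 24*t - 14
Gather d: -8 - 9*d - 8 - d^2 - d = -d^2 - 10*d - 16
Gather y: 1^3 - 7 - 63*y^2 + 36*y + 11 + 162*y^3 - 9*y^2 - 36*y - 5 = 162*y^3 - 72*y^2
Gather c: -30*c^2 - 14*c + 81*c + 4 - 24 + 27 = -30*c^2 + 67*c + 7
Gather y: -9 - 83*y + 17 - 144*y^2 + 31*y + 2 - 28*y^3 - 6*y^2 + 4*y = -28*y^3 - 150*y^2 - 48*y + 10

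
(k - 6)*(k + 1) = k^2 - 5*k - 6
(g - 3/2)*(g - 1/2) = g^2 - 2*g + 3/4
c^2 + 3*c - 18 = (c - 3)*(c + 6)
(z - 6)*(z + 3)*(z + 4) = z^3 + z^2 - 30*z - 72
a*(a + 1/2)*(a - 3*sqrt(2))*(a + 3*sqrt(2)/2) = a^4 - 3*sqrt(2)*a^3/2 + a^3/2 - 9*a^2 - 3*sqrt(2)*a^2/4 - 9*a/2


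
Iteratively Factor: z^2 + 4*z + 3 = (z + 3)*(z + 1)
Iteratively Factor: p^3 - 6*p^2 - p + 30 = (p - 5)*(p^2 - p - 6) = (p - 5)*(p - 3)*(p + 2)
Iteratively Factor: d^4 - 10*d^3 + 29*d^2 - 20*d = (d - 1)*(d^3 - 9*d^2 + 20*d) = d*(d - 1)*(d^2 - 9*d + 20) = d*(d - 5)*(d - 1)*(d - 4)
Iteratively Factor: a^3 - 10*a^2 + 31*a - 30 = (a - 2)*(a^2 - 8*a + 15) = (a - 3)*(a - 2)*(a - 5)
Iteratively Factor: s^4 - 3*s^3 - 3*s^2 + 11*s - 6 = (s - 1)*(s^3 - 2*s^2 - 5*s + 6) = (s - 1)*(s + 2)*(s^2 - 4*s + 3) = (s - 1)^2*(s + 2)*(s - 3)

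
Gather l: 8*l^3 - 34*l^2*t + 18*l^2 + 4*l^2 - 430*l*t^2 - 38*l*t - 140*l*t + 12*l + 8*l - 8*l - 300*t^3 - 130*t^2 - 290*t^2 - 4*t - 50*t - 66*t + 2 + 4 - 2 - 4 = 8*l^3 + l^2*(22 - 34*t) + l*(-430*t^2 - 178*t + 12) - 300*t^3 - 420*t^2 - 120*t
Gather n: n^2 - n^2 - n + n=0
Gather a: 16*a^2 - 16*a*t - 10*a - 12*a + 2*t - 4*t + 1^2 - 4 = 16*a^2 + a*(-16*t - 22) - 2*t - 3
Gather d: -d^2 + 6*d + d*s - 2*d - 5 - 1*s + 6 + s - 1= -d^2 + d*(s + 4)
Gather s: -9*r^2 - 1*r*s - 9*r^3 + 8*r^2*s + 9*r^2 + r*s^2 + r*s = -9*r^3 + 8*r^2*s + r*s^2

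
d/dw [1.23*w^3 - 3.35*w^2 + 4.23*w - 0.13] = 3.69*w^2 - 6.7*w + 4.23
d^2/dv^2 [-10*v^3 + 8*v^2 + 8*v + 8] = 16 - 60*v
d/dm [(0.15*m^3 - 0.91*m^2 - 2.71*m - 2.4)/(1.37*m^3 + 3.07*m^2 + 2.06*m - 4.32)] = (-1.11022302462516e-16*m^5 + 1.7072*m^4 + 8.0434*m^3 + 14.3651*m^2 + 22.5984*m + 16.6512)/(1.8769*m^6 + 8.4118*m^5 + 15.0693*m^4 + 0.811599999999999*m^3 - 22.2812*m^2 - 17.7984*m + 18.6624)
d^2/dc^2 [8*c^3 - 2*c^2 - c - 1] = 48*c - 4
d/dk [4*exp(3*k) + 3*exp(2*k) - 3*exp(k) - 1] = (12*exp(2*k) + 6*exp(k) - 3)*exp(k)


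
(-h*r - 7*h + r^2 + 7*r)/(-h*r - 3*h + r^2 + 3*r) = (r + 7)/(r + 3)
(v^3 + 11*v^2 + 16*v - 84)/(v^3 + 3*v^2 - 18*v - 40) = (v^3 + 11*v^2 + 16*v - 84)/(v^3 + 3*v^2 - 18*v - 40)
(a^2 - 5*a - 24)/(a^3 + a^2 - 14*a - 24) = (a - 8)/(a^2 - 2*a - 8)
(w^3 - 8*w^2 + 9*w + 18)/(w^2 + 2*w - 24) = (w^3 - 8*w^2 + 9*w + 18)/(w^2 + 2*w - 24)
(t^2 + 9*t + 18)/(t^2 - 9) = (t + 6)/(t - 3)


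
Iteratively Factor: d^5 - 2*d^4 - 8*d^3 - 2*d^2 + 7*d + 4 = (d + 1)*(d^4 - 3*d^3 - 5*d^2 + 3*d + 4) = (d - 1)*(d + 1)*(d^3 - 2*d^2 - 7*d - 4) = (d - 1)*(d + 1)^2*(d^2 - 3*d - 4) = (d - 4)*(d - 1)*(d + 1)^2*(d + 1)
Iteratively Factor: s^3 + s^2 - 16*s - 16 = (s + 4)*(s^2 - 3*s - 4) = (s + 1)*(s + 4)*(s - 4)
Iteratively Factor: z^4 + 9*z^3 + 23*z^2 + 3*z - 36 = (z + 3)*(z^3 + 6*z^2 + 5*z - 12) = (z + 3)^2*(z^2 + 3*z - 4) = (z - 1)*(z + 3)^2*(z + 4)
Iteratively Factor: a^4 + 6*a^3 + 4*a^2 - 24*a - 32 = (a + 2)*(a^3 + 4*a^2 - 4*a - 16) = (a - 2)*(a + 2)*(a^2 + 6*a + 8) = (a - 2)*(a + 2)^2*(a + 4)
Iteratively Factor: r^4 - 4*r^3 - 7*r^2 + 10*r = (r - 1)*(r^3 - 3*r^2 - 10*r) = (r - 1)*(r + 2)*(r^2 - 5*r) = r*(r - 1)*(r + 2)*(r - 5)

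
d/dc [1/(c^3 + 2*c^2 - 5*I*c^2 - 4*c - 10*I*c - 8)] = (-3*c^2 - 4*c + 10*I*c + 4 + 10*I)/(-c^3 - 2*c^2 + 5*I*c^2 + 4*c + 10*I*c + 8)^2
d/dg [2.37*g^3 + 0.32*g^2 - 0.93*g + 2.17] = 7.11*g^2 + 0.64*g - 0.93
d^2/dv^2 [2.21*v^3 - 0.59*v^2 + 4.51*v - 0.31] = 13.26*v - 1.18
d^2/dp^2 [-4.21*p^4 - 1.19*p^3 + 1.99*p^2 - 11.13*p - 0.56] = -50.52*p^2 - 7.14*p + 3.98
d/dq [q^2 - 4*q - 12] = 2*q - 4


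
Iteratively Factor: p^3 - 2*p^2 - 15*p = (p)*(p^2 - 2*p - 15) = p*(p + 3)*(p - 5)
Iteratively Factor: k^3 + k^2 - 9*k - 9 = (k - 3)*(k^2 + 4*k + 3) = (k - 3)*(k + 3)*(k + 1)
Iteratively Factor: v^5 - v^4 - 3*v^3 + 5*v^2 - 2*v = (v - 1)*(v^4 - 3*v^2 + 2*v) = v*(v - 1)*(v^3 - 3*v + 2) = v*(v - 1)^2*(v^2 + v - 2) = v*(v - 1)^3*(v + 2)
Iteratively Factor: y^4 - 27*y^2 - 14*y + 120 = (y + 3)*(y^3 - 3*y^2 - 18*y + 40) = (y + 3)*(y + 4)*(y^2 - 7*y + 10) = (y - 2)*(y + 3)*(y + 4)*(y - 5)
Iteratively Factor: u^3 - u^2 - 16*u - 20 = (u + 2)*(u^2 - 3*u - 10) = (u + 2)^2*(u - 5)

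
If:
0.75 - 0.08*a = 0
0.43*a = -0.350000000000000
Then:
No Solution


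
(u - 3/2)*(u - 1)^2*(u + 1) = u^4 - 5*u^3/2 + u^2/2 + 5*u/2 - 3/2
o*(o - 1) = o^2 - o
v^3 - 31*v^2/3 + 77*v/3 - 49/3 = (v - 7)*(v - 7/3)*(v - 1)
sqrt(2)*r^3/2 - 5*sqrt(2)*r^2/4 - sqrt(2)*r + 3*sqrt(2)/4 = (r - 3)*(r - 1/2)*(sqrt(2)*r/2 + sqrt(2)/2)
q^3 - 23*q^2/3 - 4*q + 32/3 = (q - 8)*(q - 1)*(q + 4/3)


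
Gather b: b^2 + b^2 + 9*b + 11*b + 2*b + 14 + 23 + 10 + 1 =2*b^2 + 22*b + 48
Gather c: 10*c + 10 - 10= 10*c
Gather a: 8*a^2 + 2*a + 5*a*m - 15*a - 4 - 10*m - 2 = 8*a^2 + a*(5*m - 13) - 10*m - 6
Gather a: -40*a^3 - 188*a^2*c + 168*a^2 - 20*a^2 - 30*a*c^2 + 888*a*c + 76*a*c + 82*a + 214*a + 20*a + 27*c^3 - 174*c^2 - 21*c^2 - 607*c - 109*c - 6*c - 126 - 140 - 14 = -40*a^3 + a^2*(148 - 188*c) + a*(-30*c^2 + 964*c + 316) + 27*c^3 - 195*c^2 - 722*c - 280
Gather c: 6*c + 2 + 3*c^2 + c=3*c^2 + 7*c + 2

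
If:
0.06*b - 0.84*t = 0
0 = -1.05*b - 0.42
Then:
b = -0.40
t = -0.03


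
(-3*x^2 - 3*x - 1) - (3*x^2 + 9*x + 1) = -6*x^2 - 12*x - 2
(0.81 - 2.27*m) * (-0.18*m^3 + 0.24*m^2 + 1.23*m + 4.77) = 0.4086*m^4 - 0.6906*m^3 - 2.5977*m^2 - 9.8316*m + 3.8637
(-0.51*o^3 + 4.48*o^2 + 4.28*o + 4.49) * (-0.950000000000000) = 0.4845*o^3 - 4.256*o^2 - 4.066*o - 4.2655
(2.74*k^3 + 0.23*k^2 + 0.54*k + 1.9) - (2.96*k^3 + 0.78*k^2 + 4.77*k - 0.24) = -0.22*k^3 - 0.55*k^2 - 4.23*k + 2.14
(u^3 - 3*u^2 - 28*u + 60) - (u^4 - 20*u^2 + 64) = -u^4 + u^3 + 17*u^2 - 28*u - 4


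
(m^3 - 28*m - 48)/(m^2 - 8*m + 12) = (m^2 + 6*m + 8)/(m - 2)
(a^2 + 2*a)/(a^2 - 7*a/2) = 2*(a + 2)/(2*a - 7)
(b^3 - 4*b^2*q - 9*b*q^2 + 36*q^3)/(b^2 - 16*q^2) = (b^2 - 9*q^2)/(b + 4*q)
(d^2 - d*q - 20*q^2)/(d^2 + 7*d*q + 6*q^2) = (d^2 - d*q - 20*q^2)/(d^2 + 7*d*q + 6*q^2)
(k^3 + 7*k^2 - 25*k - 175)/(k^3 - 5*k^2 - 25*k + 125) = (k + 7)/(k - 5)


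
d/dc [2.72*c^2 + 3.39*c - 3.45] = 5.44*c + 3.39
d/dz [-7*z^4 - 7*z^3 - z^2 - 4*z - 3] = -28*z^3 - 21*z^2 - 2*z - 4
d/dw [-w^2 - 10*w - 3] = -2*w - 10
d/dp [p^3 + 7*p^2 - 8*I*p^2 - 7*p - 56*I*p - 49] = 3*p^2 + p*(14 - 16*I) - 7 - 56*I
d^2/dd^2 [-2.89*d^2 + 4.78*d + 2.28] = -5.78000000000000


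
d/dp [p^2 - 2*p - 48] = 2*p - 2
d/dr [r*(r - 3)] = 2*r - 3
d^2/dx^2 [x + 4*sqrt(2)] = 0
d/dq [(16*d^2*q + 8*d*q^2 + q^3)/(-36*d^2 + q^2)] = (-576*d^4 - 576*d^3*q - 124*d^2*q^2 + q^4)/(1296*d^4 - 72*d^2*q^2 + q^4)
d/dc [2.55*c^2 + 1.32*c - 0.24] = 5.1*c + 1.32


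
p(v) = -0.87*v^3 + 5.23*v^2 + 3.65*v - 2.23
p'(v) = -2.61*v^2 + 10.46*v + 3.65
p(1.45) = 11.41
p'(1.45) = 13.33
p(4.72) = 40.03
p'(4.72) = -5.13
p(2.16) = 21.29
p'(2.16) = 14.07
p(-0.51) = -2.62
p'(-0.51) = -2.36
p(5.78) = 25.60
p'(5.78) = -23.09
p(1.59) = 13.30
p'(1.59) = 13.68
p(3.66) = 38.53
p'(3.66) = 6.97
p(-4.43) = 159.88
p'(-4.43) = -93.91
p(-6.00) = 352.07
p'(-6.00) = -153.07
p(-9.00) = 1022.78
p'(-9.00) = -301.90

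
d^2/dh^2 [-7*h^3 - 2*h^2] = -42*h - 4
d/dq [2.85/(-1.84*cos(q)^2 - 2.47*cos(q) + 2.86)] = -(10.488*cos(q) + 7.0395)*sin(q)/(1.84*cos(q)^2 + 2.47*cos(q) - 2.86)^2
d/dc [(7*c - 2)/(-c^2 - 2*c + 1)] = (7*c^2 - 4*c + 3)/(c^4 + 4*c^3 + 2*c^2 - 4*c + 1)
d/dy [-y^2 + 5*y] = 5 - 2*y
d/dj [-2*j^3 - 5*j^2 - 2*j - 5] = -6*j^2 - 10*j - 2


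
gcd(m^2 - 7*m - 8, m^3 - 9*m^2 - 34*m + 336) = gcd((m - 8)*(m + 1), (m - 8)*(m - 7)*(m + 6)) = m - 8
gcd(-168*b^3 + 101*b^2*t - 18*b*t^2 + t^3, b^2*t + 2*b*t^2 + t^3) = 1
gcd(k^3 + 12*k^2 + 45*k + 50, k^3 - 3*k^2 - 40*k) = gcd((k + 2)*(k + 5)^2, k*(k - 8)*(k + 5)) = k + 5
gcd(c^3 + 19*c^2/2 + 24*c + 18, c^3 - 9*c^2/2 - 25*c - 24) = c^2 + 7*c/2 + 3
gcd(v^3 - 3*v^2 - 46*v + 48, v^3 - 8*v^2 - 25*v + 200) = v - 8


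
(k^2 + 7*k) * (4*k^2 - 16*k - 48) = 4*k^4 + 12*k^3 - 160*k^2 - 336*k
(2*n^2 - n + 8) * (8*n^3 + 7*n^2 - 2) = 16*n^5 + 6*n^4 + 57*n^3 + 52*n^2 + 2*n - 16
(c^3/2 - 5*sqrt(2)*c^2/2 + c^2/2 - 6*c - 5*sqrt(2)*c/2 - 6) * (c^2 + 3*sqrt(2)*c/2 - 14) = c^5/2 - 7*sqrt(2)*c^4/4 + c^4/2 - 41*c^3/2 - 7*sqrt(2)*c^3/4 - 41*c^2/2 + 26*sqrt(2)*c^2 + 26*sqrt(2)*c + 84*c + 84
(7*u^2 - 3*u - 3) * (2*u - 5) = 14*u^3 - 41*u^2 + 9*u + 15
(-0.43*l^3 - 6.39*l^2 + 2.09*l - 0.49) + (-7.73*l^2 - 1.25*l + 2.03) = -0.43*l^3 - 14.12*l^2 + 0.84*l + 1.54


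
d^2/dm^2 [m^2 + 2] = 2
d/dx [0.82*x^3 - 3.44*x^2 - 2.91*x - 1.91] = 2.46*x^2 - 6.88*x - 2.91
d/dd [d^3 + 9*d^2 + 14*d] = 3*d^2 + 18*d + 14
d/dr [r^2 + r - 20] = 2*r + 1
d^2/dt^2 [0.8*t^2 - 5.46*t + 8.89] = 1.60000000000000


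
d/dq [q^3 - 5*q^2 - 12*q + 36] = 3*q^2 - 10*q - 12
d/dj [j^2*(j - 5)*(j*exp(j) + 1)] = j*(j^3*exp(j) - j^2*exp(j) - 15*j*exp(j) + 3*j - 10)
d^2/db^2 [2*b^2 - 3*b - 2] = 4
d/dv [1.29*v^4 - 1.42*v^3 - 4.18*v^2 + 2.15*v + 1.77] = 5.16*v^3 - 4.26*v^2 - 8.36*v + 2.15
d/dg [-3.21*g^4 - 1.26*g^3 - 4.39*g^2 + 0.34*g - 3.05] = -12.84*g^3 - 3.78*g^2 - 8.78*g + 0.34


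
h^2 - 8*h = h*(h - 8)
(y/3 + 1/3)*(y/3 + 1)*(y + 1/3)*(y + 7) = y^4/9 + 34*y^3/27 + 104*y^2/27 + 94*y/27 + 7/9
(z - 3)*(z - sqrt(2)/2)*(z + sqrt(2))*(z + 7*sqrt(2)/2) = z^4 - 3*z^3 + 4*sqrt(2)*z^3 - 12*sqrt(2)*z^2 + 5*z^2/2 - 15*z/2 - 7*sqrt(2)*z/2 + 21*sqrt(2)/2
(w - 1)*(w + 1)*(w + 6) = w^3 + 6*w^2 - w - 6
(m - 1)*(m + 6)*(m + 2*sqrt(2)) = m^3 + 2*sqrt(2)*m^2 + 5*m^2 - 6*m + 10*sqrt(2)*m - 12*sqrt(2)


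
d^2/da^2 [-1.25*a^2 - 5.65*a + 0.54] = -2.50000000000000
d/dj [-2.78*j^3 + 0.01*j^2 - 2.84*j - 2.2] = -8.34*j^2 + 0.02*j - 2.84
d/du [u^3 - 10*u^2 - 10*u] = 3*u^2 - 20*u - 10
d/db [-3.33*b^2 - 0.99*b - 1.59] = -6.66*b - 0.99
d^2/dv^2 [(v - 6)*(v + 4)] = 2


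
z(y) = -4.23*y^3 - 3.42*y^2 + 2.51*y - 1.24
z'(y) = -12.69*y^2 - 6.84*y + 2.51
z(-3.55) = 135.99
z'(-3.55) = -133.13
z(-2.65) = 46.81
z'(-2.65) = -68.48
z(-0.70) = -3.22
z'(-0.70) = 1.08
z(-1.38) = -0.10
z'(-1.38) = -12.22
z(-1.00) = -2.94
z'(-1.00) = -3.34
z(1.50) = -19.45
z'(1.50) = -36.30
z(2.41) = -74.26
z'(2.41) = -87.68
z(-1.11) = -2.45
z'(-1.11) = -5.53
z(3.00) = -138.70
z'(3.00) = -132.22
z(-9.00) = 2782.82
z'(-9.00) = -963.82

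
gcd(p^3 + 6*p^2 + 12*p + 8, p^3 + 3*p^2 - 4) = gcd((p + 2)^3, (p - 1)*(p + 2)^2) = p^2 + 4*p + 4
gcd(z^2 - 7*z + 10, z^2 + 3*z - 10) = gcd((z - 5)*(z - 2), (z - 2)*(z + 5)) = z - 2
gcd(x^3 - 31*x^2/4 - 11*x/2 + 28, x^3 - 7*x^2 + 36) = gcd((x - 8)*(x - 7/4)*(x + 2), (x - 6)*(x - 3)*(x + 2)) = x + 2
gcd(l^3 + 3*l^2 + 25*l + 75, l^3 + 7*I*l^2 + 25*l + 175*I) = l^2 + 25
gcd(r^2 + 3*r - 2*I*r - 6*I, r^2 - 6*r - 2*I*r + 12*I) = r - 2*I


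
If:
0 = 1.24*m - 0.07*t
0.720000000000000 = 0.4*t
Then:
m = 0.10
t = 1.80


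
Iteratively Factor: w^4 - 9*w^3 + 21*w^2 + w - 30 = (w - 3)*(w^3 - 6*w^2 + 3*w + 10) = (w - 3)*(w - 2)*(w^2 - 4*w - 5) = (w - 3)*(w - 2)*(w + 1)*(w - 5)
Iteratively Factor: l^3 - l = (l + 1)*(l^2 - l) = l*(l + 1)*(l - 1)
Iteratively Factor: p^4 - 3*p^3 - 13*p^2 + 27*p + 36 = (p + 1)*(p^3 - 4*p^2 - 9*p + 36) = (p - 4)*(p + 1)*(p^2 - 9) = (p - 4)*(p - 3)*(p + 1)*(p + 3)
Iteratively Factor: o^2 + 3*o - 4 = (o - 1)*(o + 4)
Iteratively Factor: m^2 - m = (m - 1)*(m)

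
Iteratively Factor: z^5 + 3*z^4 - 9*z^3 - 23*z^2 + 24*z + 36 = (z + 1)*(z^4 + 2*z^3 - 11*z^2 - 12*z + 36) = (z + 1)*(z + 3)*(z^3 - z^2 - 8*z + 12) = (z - 2)*(z + 1)*(z + 3)*(z^2 + z - 6) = (z - 2)*(z + 1)*(z + 3)^2*(z - 2)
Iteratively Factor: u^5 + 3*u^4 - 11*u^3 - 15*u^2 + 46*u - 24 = (u + 4)*(u^4 - u^3 - 7*u^2 + 13*u - 6) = (u - 1)*(u + 4)*(u^3 - 7*u + 6) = (u - 1)^2*(u + 4)*(u^2 + u - 6) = (u - 1)^2*(u + 3)*(u + 4)*(u - 2)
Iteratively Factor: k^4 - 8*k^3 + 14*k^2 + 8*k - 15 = (k - 1)*(k^3 - 7*k^2 + 7*k + 15) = (k - 1)*(k + 1)*(k^2 - 8*k + 15) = (k - 5)*(k - 1)*(k + 1)*(k - 3)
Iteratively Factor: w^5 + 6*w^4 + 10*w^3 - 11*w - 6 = (w + 1)*(w^4 + 5*w^3 + 5*w^2 - 5*w - 6) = (w + 1)*(w + 3)*(w^3 + 2*w^2 - w - 2) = (w + 1)*(w + 2)*(w + 3)*(w^2 - 1) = (w + 1)^2*(w + 2)*(w + 3)*(w - 1)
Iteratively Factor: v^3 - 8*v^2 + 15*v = (v - 5)*(v^2 - 3*v) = (v - 5)*(v - 3)*(v)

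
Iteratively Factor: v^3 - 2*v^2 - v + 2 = (v + 1)*(v^2 - 3*v + 2) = (v - 2)*(v + 1)*(v - 1)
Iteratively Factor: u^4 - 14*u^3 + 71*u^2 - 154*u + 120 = (u - 3)*(u^3 - 11*u^2 + 38*u - 40) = (u - 3)*(u - 2)*(u^2 - 9*u + 20) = (u - 4)*(u - 3)*(u - 2)*(u - 5)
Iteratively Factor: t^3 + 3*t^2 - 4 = (t + 2)*(t^2 + t - 2) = (t - 1)*(t + 2)*(t + 2)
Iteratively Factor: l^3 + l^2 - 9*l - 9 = (l - 3)*(l^2 + 4*l + 3) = (l - 3)*(l + 3)*(l + 1)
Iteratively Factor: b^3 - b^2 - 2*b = (b - 2)*(b^2 + b) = (b - 2)*(b + 1)*(b)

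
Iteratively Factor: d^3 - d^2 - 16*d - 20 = (d - 5)*(d^2 + 4*d + 4) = (d - 5)*(d + 2)*(d + 2)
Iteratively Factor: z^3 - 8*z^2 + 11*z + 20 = (z - 5)*(z^2 - 3*z - 4) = (z - 5)*(z + 1)*(z - 4)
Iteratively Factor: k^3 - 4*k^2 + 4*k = (k)*(k^2 - 4*k + 4) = k*(k - 2)*(k - 2)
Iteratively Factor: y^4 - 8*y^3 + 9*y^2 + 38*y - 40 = (y - 4)*(y^3 - 4*y^2 - 7*y + 10) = (y - 4)*(y + 2)*(y^2 - 6*y + 5) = (y - 4)*(y - 1)*(y + 2)*(y - 5)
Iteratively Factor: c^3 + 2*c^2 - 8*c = (c + 4)*(c^2 - 2*c) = c*(c + 4)*(c - 2)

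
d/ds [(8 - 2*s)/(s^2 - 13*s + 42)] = 2*(s^2 - 8*s + 10)/(s^4 - 26*s^3 + 253*s^2 - 1092*s + 1764)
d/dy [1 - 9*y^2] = -18*y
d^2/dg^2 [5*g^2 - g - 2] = 10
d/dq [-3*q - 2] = -3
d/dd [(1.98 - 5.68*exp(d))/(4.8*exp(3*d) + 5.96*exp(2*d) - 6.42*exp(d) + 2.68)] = (54.528*exp(3*d) + 5.34079999999999*exp(2*d) - 23.6016*exp(d) - 2.5108)*exp(d)/(23.04*exp(6*d) + 57.216*exp(5*d) - 26.1104*exp(4*d) - 50.7984*exp(3*d) + 73.162*exp(2*d) - 34.4112*exp(d) + 7.1824)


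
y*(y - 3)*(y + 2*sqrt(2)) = y^3 - 3*y^2 + 2*sqrt(2)*y^2 - 6*sqrt(2)*y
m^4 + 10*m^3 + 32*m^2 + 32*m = m*(m + 2)*(m + 4)^2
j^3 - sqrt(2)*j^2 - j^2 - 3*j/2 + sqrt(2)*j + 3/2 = (j - 1)*(j - 3*sqrt(2)/2)*(j + sqrt(2)/2)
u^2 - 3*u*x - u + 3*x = (u - 1)*(u - 3*x)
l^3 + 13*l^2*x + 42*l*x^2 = l*(l + 6*x)*(l + 7*x)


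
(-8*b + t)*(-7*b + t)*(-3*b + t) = -168*b^3 + 101*b^2*t - 18*b*t^2 + t^3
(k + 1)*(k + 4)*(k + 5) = k^3 + 10*k^2 + 29*k + 20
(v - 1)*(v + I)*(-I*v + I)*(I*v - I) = v^4 - 3*v^3 + I*v^3 + 3*v^2 - 3*I*v^2 - v + 3*I*v - I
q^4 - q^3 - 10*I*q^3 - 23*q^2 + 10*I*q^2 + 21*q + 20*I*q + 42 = (q - 2)*(q + 1)*(q - 7*I)*(q - 3*I)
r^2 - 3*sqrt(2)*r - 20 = (r - 5*sqrt(2))*(r + 2*sqrt(2))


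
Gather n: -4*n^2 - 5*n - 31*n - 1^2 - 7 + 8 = -4*n^2 - 36*n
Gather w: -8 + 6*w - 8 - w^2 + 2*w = -w^2 + 8*w - 16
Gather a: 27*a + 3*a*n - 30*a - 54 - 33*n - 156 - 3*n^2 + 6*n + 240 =a*(3*n - 3) - 3*n^2 - 27*n + 30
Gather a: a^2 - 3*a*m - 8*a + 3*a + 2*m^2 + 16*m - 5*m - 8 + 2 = a^2 + a*(-3*m - 5) + 2*m^2 + 11*m - 6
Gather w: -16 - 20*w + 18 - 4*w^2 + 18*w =-4*w^2 - 2*w + 2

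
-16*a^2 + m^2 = (-4*a + m)*(4*a + m)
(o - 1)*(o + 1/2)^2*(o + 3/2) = o^4 + 3*o^3/2 - 3*o^2/4 - 11*o/8 - 3/8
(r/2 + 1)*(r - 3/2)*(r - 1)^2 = r^4/2 - 3*r^3/4 - 3*r^2/2 + 13*r/4 - 3/2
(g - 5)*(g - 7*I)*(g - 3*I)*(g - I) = g^4 - 5*g^3 - 11*I*g^3 - 31*g^2 + 55*I*g^2 + 155*g + 21*I*g - 105*I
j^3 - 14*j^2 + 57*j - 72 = (j - 8)*(j - 3)^2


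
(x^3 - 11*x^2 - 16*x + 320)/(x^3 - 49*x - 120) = (x - 8)/(x + 3)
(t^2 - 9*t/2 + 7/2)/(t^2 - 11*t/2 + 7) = (t - 1)/(t - 2)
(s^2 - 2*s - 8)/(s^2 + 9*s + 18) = (s^2 - 2*s - 8)/(s^2 + 9*s + 18)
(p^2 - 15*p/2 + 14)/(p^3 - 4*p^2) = (p - 7/2)/p^2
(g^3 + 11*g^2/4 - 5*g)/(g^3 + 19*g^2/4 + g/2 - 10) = g/(g + 2)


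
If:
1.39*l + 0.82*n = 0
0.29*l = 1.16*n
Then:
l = 0.00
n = 0.00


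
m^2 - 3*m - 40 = (m - 8)*(m + 5)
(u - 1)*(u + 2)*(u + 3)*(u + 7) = u^4 + 11*u^3 + 29*u^2 + u - 42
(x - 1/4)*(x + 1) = x^2 + 3*x/4 - 1/4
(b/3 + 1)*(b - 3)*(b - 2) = b^3/3 - 2*b^2/3 - 3*b + 6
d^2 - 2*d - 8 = (d - 4)*(d + 2)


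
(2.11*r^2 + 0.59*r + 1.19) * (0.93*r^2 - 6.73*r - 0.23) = 1.9623*r^4 - 13.6516*r^3 - 3.3493*r^2 - 8.1444*r - 0.2737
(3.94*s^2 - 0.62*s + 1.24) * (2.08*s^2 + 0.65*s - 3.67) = 8.1952*s^4 + 1.2714*s^3 - 12.2836*s^2 + 3.0814*s - 4.5508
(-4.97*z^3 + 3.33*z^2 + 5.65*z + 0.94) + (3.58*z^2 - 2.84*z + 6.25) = -4.97*z^3 + 6.91*z^2 + 2.81*z + 7.19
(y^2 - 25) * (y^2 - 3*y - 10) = y^4 - 3*y^3 - 35*y^2 + 75*y + 250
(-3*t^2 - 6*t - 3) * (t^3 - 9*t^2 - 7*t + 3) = -3*t^5 + 21*t^4 + 72*t^3 + 60*t^2 + 3*t - 9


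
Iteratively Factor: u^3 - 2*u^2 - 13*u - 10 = (u - 5)*(u^2 + 3*u + 2) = (u - 5)*(u + 1)*(u + 2)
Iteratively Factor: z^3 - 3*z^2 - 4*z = (z + 1)*(z^2 - 4*z) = (z - 4)*(z + 1)*(z)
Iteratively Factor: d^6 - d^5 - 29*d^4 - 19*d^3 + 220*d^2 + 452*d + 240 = (d + 2)*(d^5 - 3*d^4 - 23*d^3 + 27*d^2 + 166*d + 120) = (d - 5)*(d + 2)*(d^4 + 2*d^3 - 13*d^2 - 38*d - 24) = (d - 5)*(d + 1)*(d + 2)*(d^3 + d^2 - 14*d - 24) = (d - 5)*(d + 1)*(d + 2)^2*(d^2 - d - 12) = (d - 5)*(d + 1)*(d + 2)^2*(d + 3)*(d - 4)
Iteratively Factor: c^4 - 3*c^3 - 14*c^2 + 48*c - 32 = (c - 4)*(c^3 + c^2 - 10*c + 8) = (c - 4)*(c - 1)*(c^2 + 2*c - 8) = (c - 4)*(c - 2)*(c - 1)*(c + 4)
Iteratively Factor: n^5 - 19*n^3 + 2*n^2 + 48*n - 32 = (n - 1)*(n^4 + n^3 - 18*n^2 - 16*n + 32) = (n - 1)^2*(n^3 + 2*n^2 - 16*n - 32) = (n - 4)*(n - 1)^2*(n^2 + 6*n + 8) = (n - 4)*(n - 1)^2*(n + 2)*(n + 4)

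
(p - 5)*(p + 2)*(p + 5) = p^3 + 2*p^2 - 25*p - 50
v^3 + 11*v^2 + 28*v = v*(v + 4)*(v + 7)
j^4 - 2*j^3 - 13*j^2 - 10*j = j*(j - 5)*(j + 1)*(j + 2)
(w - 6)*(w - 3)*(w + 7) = w^3 - 2*w^2 - 45*w + 126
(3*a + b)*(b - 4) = 3*a*b - 12*a + b^2 - 4*b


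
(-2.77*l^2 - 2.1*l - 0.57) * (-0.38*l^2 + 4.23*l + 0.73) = 1.0526*l^4 - 10.9191*l^3 - 10.6885*l^2 - 3.9441*l - 0.4161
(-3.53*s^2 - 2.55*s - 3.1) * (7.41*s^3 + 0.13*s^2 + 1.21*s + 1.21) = -26.1573*s^5 - 19.3544*s^4 - 27.5738*s^3 - 7.7598*s^2 - 6.8365*s - 3.751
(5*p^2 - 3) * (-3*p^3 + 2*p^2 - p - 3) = -15*p^5 + 10*p^4 + 4*p^3 - 21*p^2 + 3*p + 9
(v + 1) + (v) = 2*v + 1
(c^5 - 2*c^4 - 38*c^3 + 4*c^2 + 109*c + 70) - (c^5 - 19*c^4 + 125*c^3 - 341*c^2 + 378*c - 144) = 17*c^4 - 163*c^3 + 345*c^2 - 269*c + 214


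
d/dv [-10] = 0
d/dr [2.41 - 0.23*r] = -0.230000000000000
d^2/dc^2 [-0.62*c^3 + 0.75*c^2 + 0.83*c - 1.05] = 1.5 - 3.72*c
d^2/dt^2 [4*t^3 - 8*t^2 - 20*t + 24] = 24*t - 16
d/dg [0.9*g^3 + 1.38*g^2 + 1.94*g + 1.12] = 2.7*g^2 + 2.76*g + 1.94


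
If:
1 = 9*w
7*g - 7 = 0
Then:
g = 1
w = 1/9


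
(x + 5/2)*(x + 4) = x^2 + 13*x/2 + 10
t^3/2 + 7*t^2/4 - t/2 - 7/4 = (t/2 + 1/2)*(t - 1)*(t + 7/2)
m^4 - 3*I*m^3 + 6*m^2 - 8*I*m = m*(m - 4*I)*(m - I)*(m + 2*I)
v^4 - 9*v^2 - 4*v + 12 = (v - 3)*(v - 1)*(v + 2)^2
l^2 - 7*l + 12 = (l - 4)*(l - 3)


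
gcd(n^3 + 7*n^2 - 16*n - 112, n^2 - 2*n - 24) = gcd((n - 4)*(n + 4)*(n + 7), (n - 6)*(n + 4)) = n + 4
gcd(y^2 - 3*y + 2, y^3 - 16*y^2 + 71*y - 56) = y - 1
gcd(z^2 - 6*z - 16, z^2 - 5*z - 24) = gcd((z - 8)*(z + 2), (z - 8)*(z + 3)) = z - 8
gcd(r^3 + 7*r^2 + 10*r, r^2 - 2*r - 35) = r + 5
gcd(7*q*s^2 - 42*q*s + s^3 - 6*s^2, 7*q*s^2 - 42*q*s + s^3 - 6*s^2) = 7*q*s^2 - 42*q*s + s^3 - 6*s^2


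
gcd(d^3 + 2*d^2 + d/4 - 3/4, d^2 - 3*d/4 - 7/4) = d + 1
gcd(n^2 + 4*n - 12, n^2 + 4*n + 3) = 1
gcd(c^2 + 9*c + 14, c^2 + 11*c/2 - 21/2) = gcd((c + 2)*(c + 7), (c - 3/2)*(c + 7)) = c + 7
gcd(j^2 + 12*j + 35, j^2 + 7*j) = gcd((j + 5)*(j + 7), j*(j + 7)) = j + 7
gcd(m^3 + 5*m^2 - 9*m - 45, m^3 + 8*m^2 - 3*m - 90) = m^2 + 2*m - 15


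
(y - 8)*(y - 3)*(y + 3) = y^3 - 8*y^2 - 9*y + 72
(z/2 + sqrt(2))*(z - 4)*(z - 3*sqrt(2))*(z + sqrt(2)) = z^4/2 - 2*z^3 - 7*z^2 - 6*sqrt(2)*z + 28*z + 24*sqrt(2)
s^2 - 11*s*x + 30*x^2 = (s - 6*x)*(s - 5*x)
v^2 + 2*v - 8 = (v - 2)*(v + 4)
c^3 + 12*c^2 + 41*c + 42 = (c + 2)*(c + 3)*(c + 7)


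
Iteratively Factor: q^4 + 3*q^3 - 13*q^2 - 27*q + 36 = (q - 3)*(q^3 + 6*q^2 + 5*q - 12) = (q - 3)*(q + 4)*(q^2 + 2*q - 3) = (q - 3)*(q + 3)*(q + 4)*(q - 1)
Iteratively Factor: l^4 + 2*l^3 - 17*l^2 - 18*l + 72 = (l + 4)*(l^3 - 2*l^2 - 9*l + 18) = (l + 3)*(l + 4)*(l^2 - 5*l + 6) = (l - 2)*(l + 3)*(l + 4)*(l - 3)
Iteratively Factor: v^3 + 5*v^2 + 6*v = (v)*(v^2 + 5*v + 6) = v*(v + 3)*(v + 2)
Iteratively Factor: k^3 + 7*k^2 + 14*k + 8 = (k + 2)*(k^2 + 5*k + 4) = (k + 1)*(k + 2)*(k + 4)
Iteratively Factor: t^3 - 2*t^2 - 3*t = (t - 3)*(t^2 + t) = t*(t - 3)*(t + 1)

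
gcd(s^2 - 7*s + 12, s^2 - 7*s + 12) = s^2 - 7*s + 12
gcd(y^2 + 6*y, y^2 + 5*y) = y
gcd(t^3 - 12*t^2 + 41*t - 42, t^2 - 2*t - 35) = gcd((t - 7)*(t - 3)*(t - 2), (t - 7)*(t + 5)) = t - 7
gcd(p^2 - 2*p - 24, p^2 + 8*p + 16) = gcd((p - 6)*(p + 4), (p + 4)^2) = p + 4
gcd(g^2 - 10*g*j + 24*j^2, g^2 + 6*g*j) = 1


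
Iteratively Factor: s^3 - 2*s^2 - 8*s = (s + 2)*(s^2 - 4*s) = s*(s + 2)*(s - 4)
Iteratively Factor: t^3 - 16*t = (t)*(t^2 - 16) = t*(t + 4)*(t - 4)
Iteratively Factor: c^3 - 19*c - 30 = (c - 5)*(c^2 + 5*c + 6) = (c - 5)*(c + 3)*(c + 2)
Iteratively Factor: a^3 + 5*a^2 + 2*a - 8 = (a + 2)*(a^2 + 3*a - 4) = (a + 2)*(a + 4)*(a - 1)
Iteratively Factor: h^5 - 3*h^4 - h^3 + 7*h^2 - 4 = (h - 2)*(h^4 - h^3 - 3*h^2 + h + 2) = (h - 2)*(h + 1)*(h^3 - 2*h^2 - h + 2) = (h - 2)*(h + 1)^2*(h^2 - 3*h + 2) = (h - 2)*(h - 1)*(h + 1)^2*(h - 2)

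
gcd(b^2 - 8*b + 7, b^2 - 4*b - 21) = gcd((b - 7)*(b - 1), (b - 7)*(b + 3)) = b - 7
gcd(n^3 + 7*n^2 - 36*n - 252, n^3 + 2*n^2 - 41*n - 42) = n^2 + n - 42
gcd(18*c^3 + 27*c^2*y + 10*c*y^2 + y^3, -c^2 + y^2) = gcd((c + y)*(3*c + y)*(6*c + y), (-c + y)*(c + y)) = c + y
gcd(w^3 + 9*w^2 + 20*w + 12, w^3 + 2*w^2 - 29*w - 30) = w^2 + 7*w + 6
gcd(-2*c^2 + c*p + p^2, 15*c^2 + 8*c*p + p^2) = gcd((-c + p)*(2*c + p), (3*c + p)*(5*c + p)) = 1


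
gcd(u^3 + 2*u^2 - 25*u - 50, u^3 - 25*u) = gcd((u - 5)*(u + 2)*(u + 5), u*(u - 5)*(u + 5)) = u^2 - 25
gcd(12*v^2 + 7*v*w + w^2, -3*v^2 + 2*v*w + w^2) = 3*v + w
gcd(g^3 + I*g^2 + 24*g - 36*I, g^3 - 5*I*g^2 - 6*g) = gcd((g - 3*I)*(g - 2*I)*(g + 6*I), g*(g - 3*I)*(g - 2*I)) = g^2 - 5*I*g - 6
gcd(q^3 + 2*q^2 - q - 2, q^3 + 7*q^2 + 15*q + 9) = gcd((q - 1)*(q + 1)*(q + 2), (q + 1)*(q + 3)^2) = q + 1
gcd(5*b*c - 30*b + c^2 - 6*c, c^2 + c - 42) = c - 6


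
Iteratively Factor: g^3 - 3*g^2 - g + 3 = (g - 1)*(g^2 - 2*g - 3) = (g - 1)*(g + 1)*(g - 3)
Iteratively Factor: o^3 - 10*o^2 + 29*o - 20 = (o - 5)*(o^2 - 5*o + 4) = (o - 5)*(o - 4)*(o - 1)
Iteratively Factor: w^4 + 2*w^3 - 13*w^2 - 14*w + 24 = (w - 1)*(w^3 + 3*w^2 - 10*w - 24) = (w - 3)*(w - 1)*(w^2 + 6*w + 8) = (w - 3)*(w - 1)*(w + 4)*(w + 2)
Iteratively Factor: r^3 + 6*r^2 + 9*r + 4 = (r + 1)*(r^2 + 5*r + 4) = (r + 1)^2*(r + 4)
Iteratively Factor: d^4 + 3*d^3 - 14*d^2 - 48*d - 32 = (d + 2)*(d^3 + d^2 - 16*d - 16) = (d + 2)*(d + 4)*(d^2 - 3*d - 4) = (d - 4)*(d + 2)*(d + 4)*(d + 1)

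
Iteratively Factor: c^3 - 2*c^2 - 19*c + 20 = (c + 4)*(c^2 - 6*c + 5) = (c - 1)*(c + 4)*(c - 5)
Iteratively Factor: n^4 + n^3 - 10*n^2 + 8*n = (n - 1)*(n^3 + 2*n^2 - 8*n) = n*(n - 1)*(n^2 + 2*n - 8) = n*(n - 2)*(n - 1)*(n + 4)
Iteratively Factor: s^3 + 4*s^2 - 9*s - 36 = (s + 4)*(s^2 - 9) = (s + 3)*(s + 4)*(s - 3)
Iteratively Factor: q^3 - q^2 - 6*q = (q - 3)*(q^2 + 2*q) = q*(q - 3)*(q + 2)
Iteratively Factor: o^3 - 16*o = (o + 4)*(o^2 - 4*o) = (o - 4)*(o + 4)*(o)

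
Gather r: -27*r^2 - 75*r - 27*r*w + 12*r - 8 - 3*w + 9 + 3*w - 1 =-27*r^2 + r*(-27*w - 63)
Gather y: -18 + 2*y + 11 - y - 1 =y - 8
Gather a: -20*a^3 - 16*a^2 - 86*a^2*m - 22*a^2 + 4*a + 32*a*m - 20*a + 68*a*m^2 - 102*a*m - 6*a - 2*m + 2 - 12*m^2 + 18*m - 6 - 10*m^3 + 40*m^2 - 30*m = -20*a^3 + a^2*(-86*m - 38) + a*(68*m^2 - 70*m - 22) - 10*m^3 + 28*m^2 - 14*m - 4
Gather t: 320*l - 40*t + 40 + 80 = 320*l - 40*t + 120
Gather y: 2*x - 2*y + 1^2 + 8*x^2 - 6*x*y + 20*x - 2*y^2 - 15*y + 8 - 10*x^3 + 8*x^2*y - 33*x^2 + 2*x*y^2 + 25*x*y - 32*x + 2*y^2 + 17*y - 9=-10*x^3 - 25*x^2 + 2*x*y^2 - 10*x + y*(8*x^2 + 19*x)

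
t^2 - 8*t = t*(t - 8)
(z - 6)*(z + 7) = z^2 + z - 42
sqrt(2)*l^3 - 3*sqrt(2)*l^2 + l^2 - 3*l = l*(l - 3)*(sqrt(2)*l + 1)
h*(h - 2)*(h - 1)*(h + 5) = h^4 + 2*h^3 - 13*h^2 + 10*h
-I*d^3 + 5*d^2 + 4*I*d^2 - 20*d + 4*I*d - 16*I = (d - 4)*(d + 4*I)*(-I*d + 1)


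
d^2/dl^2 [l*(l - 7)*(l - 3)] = 6*l - 20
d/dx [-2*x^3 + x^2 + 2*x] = -6*x^2 + 2*x + 2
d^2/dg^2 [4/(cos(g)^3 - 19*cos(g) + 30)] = 4*(2*(3*cos(g)^2 - 19)^2*sin(g)^2 + (9*cos(g)^2 - 25)*(cos(g)^3 - 19*cos(g) + 30)*cos(g))/(cos(g)^3 - 19*cos(g) + 30)^3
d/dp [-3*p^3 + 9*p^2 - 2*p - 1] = -9*p^2 + 18*p - 2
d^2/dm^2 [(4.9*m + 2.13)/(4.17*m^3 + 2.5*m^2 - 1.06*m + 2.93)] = (511.23366*m^5 + 750.955284*m^4 + 459.85196*m^3 - 695.039436*m^2 - 405.369318*m + 4.01887600000001)/(72.511713*m^9 + 130.41675*m^8 + 22.890798*m^7 + 102.170431*m^6 + 177.452736*m^5 - 14.342616*m^4 + 59.619083*m^3 + 74.263194*m^2 - 27.299982*m + 25.153757)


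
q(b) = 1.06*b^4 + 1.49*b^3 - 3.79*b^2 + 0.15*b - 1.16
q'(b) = 4.24*b^3 + 4.47*b^2 - 7.58*b + 0.15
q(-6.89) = 1719.35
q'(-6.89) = -1122.25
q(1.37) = -0.50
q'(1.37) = 9.06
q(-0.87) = -4.53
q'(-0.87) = 7.34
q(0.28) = -1.38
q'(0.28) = -1.53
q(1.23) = -1.51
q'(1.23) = 5.48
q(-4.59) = 244.71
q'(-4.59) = -280.90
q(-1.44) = -9.13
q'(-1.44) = 7.67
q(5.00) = 753.59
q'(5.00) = 604.00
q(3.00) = 91.27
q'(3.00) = 132.12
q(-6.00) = 913.42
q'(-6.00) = -709.29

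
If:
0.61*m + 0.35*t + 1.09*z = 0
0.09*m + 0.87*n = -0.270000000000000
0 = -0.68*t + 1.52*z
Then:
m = -3.06943105110897*z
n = 0.317527350114721*z - 0.310344827586207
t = 2.23529411764706*z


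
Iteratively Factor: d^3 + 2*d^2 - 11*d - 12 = (d - 3)*(d^2 + 5*d + 4) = (d - 3)*(d + 4)*(d + 1)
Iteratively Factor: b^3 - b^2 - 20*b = (b + 4)*(b^2 - 5*b) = b*(b + 4)*(b - 5)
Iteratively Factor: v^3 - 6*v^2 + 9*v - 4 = (v - 4)*(v^2 - 2*v + 1) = (v - 4)*(v - 1)*(v - 1)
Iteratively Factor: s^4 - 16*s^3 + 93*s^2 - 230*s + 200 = (s - 2)*(s^3 - 14*s^2 + 65*s - 100) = (s - 4)*(s - 2)*(s^2 - 10*s + 25) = (s - 5)*(s - 4)*(s - 2)*(s - 5)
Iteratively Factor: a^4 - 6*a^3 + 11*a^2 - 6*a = (a)*(a^3 - 6*a^2 + 11*a - 6) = a*(a - 2)*(a^2 - 4*a + 3) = a*(a - 3)*(a - 2)*(a - 1)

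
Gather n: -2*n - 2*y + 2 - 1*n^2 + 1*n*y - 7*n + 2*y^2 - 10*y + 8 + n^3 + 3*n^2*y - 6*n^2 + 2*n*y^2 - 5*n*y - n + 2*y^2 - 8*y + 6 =n^3 + n^2*(3*y - 7) + n*(2*y^2 - 4*y - 10) + 4*y^2 - 20*y + 16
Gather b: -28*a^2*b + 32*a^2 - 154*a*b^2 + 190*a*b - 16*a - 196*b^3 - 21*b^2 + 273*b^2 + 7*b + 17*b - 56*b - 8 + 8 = 32*a^2 - 16*a - 196*b^3 + b^2*(252 - 154*a) + b*(-28*a^2 + 190*a - 32)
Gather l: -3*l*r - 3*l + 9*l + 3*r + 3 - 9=l*(6 - 3*r) + 3*r - 6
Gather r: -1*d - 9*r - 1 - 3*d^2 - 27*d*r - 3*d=-3*d^2 - 4*d + r*(-27*d - 9) - 1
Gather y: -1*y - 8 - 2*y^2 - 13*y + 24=-2*y^2 - 14*y + 16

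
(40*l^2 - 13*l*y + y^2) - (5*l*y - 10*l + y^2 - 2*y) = 40*l^2 - 18*l*y + 10*l + 2*y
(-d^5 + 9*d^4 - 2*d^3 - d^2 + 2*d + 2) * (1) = -d^5 + 9*d^4 - 2*d^3 - d^2 + 2*d + 2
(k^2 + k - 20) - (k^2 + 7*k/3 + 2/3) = -4*k/3 - 62/3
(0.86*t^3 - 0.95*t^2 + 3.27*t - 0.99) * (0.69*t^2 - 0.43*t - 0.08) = 0.5934*t^5 - 1.0253*t^4 + 2.596*t^3 - 2.0132*t^2 + 0.1641*t + 0.0792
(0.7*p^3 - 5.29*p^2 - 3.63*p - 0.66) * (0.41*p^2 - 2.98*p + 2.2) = 0.287*p^5 - 4.2549*p^4 + 15.8159*p^3 - 1.0912*p^2 - 6.0192*p - 1.452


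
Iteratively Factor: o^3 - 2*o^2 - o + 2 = (o - 2)*(o^2 - 1) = (o - 2)*(o + 1)*(o - 1)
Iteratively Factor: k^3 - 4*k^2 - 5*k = (k + 1)*(k^2 - 5*k) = k*(k + 1)*(k - 5)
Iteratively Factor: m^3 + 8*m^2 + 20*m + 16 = (m + 4)*(m^2 + 4*m + 4) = (m + 2)*(m + 4)*(m + 2)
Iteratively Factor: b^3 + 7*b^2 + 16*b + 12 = (b + 2)*(b^2 + 5*b + 6) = (b + 2)^2*(b + 3)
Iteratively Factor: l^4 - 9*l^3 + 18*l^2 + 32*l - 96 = (l - 3)*(l^3 - 6*l^2 + 32) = (l - 4)*(l - 3)*(l^2 - 2*l - 8) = (l - 4)^2*(l - 3)*(l + 2)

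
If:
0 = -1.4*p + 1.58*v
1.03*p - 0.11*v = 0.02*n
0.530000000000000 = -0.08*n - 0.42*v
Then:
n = -6.02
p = -0.13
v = -0.11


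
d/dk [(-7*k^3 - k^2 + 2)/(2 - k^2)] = 7*k^2*(k^2 - 6)/(k^4 - 4*k^2 + 4)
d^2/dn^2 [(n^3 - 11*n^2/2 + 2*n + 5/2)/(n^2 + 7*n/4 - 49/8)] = 72*(296*n^3 - 1788*n^2 + 2310*n - 2303)/(512*n^6 + 2688*n^5 - 4704*n^4 - 30184*n^3 + 28812*n^2 + 100842*n - 117649)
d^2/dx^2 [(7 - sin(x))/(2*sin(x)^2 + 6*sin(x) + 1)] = (4*sin(x)^5 - 124*sin(x)^4 - 272*sin(x)^3 - 34*sin(x)^2 + 559*sin(x) + 488)/(6*sin(x) - cos(2*x) + 2)^3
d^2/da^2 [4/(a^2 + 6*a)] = 8*(-a*(a + 6) + 4*(a + 3)^2)/(a^3*(a + 6)^3)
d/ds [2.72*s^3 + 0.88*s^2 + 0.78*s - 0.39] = 8.16*s^2 + 1.76*s + 0.78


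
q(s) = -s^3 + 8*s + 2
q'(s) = 8 - 3*s^2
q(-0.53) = -2.09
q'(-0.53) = 7.16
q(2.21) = 8.89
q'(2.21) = -6.65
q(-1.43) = -6.52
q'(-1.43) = 1.87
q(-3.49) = 16.59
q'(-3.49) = -28.54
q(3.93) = -27.26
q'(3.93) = -38.33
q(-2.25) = -4.61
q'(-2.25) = -7.19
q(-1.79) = -6.58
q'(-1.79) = -1.61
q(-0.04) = 1.68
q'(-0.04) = 8.00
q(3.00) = -1.00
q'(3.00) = -19.00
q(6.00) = -166.00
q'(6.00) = -100.00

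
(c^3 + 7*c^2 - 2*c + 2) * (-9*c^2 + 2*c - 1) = -9*c^5 - 61*c^4 + 31*c^3 - 29*c^2 + 6*c - 2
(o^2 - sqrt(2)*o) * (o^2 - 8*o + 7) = o^4 - 8*o^3 - sqrt(2)*o^3 + 7*o^2 + 8*sqrt(2)*o^2 - 7*sqrt(2)*o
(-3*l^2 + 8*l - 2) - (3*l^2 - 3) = -6*l^2 + 8*l + 1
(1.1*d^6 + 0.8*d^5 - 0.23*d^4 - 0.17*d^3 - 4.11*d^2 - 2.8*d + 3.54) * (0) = 0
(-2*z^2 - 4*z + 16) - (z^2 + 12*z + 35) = -3*z^2 - 16*z - 19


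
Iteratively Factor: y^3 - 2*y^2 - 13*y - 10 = (y - 5)*(y^2 + 3*y + 2) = (y - 5)*(y + 1)*(y + 2)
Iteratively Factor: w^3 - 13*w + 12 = (w - 1)*(w^2 + w - 12) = (w - 1)*(w + 4)*(w - 3)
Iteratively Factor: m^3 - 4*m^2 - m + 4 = (m - 4)*(m^2 - 1) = (m - 4)*(m - 1)*(m + 1)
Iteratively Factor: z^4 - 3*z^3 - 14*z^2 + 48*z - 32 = (z - 4)*(z^3 + z^2 - 10*z + 8) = (z - 4)*(z + 4)*(z^2 - 3*z + 2) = (z - 4)*(z - 1)*(z + 4)*(z - 2)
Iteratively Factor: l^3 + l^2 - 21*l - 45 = (l + 3)*(l^2 - 2*l - 15) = (l - 5)*(l + 3)*(l + 3)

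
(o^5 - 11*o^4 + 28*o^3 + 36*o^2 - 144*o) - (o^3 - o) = o^5 - 11*o^4 + 27*o^3 + 36*o^2 - 143*o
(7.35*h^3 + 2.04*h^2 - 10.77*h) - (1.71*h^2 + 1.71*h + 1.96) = 7.35*h^3 + 0.33*h^2 - 12.48*h - 1.96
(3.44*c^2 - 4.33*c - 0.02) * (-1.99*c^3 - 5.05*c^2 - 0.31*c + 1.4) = -6.8456*c^5 - 8.7553*c^4 + 20.8399*c^3 + 6.2593*c^2 - 6.0558*c - 0.028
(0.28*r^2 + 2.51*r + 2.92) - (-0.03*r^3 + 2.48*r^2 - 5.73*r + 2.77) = 0.03*r^3 - 2.2*r^2 + 8.24*r + 0.15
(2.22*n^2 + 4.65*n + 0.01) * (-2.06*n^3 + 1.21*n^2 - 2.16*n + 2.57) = -4.5732*n^5 - 6.8928*n^4 + 0.8107*n^3 - 4.3265*n^2 + 11.9289*n + 0.0257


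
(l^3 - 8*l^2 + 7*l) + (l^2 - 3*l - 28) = l^3 - 7*l^2 + 4*l - 28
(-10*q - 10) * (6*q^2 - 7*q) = -60*q^3 + 10*q^2 + 70*q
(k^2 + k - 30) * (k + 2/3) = k^3 + 5*k^2/3 - 88*k/3 - 20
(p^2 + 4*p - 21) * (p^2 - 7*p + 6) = p^4 - 3*p^3 - 43*p^2 + 171*p - 126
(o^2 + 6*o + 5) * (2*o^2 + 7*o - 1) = 2*o^4 + 19*o^3 + 51*o^2 + 29*o - 5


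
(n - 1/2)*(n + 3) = n^2 + 5*n/2 - 3/2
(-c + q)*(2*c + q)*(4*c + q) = -8*c^3 + 2*c^2*q + 5*c*q^2 + q^3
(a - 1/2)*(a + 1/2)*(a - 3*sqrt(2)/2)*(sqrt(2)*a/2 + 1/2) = sqrt(2)*a^4/2 - a^3 - 7*sqrt(2)*a^2/8 + a/4 + 3*sqrt(2)/16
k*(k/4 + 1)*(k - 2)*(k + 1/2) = k^4/4 + 5*k^3/8 - 7*k^2/4 - k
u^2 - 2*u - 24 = (u - 6)*(u + 4)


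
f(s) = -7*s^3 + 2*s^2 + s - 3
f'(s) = -21*s^2 + 4*s + 1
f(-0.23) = -3.04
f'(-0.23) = -1.03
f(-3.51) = 320.84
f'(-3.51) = -271.76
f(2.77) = -133.66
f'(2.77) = -149.05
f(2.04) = -52.06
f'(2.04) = -78.23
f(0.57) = -3.08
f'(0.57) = -3.54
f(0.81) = -4.60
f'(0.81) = -9.54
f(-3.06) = 213.24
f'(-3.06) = -207.88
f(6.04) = -1466.44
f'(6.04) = -740.95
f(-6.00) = 1575.00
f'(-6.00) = -779.00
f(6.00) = -1437.00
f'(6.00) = -731.00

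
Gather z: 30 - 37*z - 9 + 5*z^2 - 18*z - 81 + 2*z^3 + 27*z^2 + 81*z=2*z^3 + 32*z^2 + 26*z - 60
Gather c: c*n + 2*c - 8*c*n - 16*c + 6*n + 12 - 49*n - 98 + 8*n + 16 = c*(-7*n - 14) - 35*n - 70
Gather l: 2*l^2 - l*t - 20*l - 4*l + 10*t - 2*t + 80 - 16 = 2*l^2 + l*(-t - 24) + 8*t + 64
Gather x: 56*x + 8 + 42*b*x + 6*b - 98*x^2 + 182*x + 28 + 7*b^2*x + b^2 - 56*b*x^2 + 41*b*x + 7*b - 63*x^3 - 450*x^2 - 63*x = b^2 + 13*b - 63*x^3 + x^2*(-56*b - 548) + x*(7*b^2 + 83*b + 175) + 36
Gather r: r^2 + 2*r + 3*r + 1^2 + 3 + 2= r^2 + 5*r + 6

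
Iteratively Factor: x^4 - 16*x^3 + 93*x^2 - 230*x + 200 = (x - 5)*(x^3 - 11*x^2 + 38*x - 40) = (x - 5)^2*(x^2 - 6*x + 8) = (x - 5)^2*(x - 2)*(x - 4)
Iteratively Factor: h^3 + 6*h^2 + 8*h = (h)*(h^2 + 6*h + 8) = h*(h + 4)*(h + 2)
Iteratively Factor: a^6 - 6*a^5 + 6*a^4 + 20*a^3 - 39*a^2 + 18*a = (a - 1)*(a^5 - 5*a^4 + a^3 + 21*a^2 - 18*a) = (a - 3)*(a - 1)*(a^4 - 2*a^3 - 5*a^2 + 6*a) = (a - 3)*(a - 1)^2*(a^3 - a^2 - 6*a) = (a - 3)*(a - 1)^2*(a + 2)*(a^2 - 3*a) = (a - 3)^2*(a - 1)^2*(a + 2)*(a)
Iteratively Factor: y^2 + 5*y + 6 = (y + 3)*(y + 2)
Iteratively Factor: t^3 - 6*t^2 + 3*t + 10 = (t + 1)*(t^2 - 7*t + 10) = (t - 5)*(t + 1)*(t - 2)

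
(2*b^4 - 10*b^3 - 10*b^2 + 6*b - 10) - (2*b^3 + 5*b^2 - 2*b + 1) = 2*b^4 - 12*b^3 - 15*b^2 + 8*b - 11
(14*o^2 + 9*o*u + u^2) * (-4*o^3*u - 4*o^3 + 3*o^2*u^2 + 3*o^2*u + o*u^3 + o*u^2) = -56*o^5*u - 56*o^5 + 6*o^4*u^2 + 6*o^4*u + 37*o^3*u^3 + 37*o^3*u^2 + 12*o^2*u^4 + 12*o^2*u^3 + o*u^5 + o*u^4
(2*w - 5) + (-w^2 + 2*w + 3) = -w^2 + 4*w - 2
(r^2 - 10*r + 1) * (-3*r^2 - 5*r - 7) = -3*r^4 + 25*r^3 + 40*r^2 + 65*r - 7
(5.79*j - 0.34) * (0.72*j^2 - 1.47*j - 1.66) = 4.1688*j^3 - 8.7561*j^2 - 9.1116*j + 0.5644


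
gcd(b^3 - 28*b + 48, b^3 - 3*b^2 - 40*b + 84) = b^2 + 4*b - 12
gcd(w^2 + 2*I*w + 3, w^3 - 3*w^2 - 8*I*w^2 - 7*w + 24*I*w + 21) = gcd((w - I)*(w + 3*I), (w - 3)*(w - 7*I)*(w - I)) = w - I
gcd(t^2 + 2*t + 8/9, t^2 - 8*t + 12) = 1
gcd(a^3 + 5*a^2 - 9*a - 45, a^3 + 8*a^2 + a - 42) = a + 3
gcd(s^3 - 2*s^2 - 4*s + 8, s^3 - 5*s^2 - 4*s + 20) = s^2 - 4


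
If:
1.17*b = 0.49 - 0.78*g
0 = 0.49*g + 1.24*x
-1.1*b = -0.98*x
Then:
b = -0.47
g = 1.33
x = -0.53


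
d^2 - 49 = (d - 7)*(d + 7)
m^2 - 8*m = m*(m - 8)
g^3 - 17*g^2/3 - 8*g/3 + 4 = (g - 6)*(g - 2/3)*(g + 1)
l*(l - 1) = l^2 - l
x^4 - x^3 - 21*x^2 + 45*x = x*(x - 3)^2*(x + 5)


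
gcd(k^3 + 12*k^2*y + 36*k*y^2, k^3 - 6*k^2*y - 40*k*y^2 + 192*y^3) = k + 6*y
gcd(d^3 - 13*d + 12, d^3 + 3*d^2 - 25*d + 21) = d^2 - 4*d + 3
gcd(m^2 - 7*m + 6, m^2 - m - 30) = m - 6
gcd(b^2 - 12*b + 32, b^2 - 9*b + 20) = b - 4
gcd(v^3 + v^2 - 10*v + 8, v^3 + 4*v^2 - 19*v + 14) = v^2 - 3*v + 2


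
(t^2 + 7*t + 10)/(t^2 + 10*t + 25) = (t + 2)/(t + 5)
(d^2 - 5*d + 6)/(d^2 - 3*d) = (d - 2)/d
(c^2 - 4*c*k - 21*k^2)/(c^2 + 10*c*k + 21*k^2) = (c - 7*k)/(c + 7*k)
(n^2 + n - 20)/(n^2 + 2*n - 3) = (n^2 + n - 20)/(n^2 + 2*n - 3)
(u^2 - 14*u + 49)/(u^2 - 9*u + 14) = (u - 7)/(u - 2)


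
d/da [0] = 0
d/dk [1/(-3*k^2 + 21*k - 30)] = (2*k - 7)/(3*(k^2 - 7*k + 10)^2)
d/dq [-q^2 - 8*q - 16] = -2*q - 8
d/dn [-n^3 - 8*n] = -3*n^2 - 8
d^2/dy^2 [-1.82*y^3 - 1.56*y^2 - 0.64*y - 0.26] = -10.92*y - 3.12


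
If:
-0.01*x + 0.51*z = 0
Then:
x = 51.0*z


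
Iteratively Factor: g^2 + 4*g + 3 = (g + 1)*(g + 3)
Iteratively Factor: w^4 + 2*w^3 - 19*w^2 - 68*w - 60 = (w + 2)*(w^3 - 19*w - 30) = (w - 5)*(w + 2)*(w^2 + 5*w + 6) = (w - 5)*(w + 2)^2*(w + 3)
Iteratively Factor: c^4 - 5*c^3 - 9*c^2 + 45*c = (c + 3)*(c^3 - 8*c^2 + 15*c) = c*(c + 3)*(c^2 - 8*c + 15) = c*(c - 5)*(c + 3)*(c - 3)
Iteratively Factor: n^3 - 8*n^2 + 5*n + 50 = (n - 5)*(n^2 - 3*n - 10) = (n - 5)^2*(n + 2)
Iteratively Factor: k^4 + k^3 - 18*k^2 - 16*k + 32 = (k + 4)*(k^3 - 3*k^2 - 6*k + 8) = (k - 4)*(k + 4)*(k^2 + k - 2) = (k - 4)*(k + 2)*(k + 4)*(k - 1)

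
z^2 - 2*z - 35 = (z - 7)*(z + 5)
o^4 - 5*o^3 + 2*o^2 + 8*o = o*(o - 4)*(o - 2)*(o + 1)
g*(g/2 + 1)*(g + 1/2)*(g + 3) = g^4/2 + 11*g^3/4 + 17*g^2/4 + 3*g/2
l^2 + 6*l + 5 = (l + 1)*(l + 5)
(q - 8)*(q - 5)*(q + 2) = q^3 - 11*q^2 + 14*q + 80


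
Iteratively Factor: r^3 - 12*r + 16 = (r - 2)*(r^2 + 2*r - 8) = (r - 2)^2*(r + 4)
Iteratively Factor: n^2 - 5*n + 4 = (n - 4)*(n - 1)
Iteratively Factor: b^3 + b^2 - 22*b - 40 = (b + 2)*(b^2 - b - 20) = (b + 2)*(b + 4)*(b - 5)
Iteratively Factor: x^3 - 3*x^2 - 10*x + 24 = (x - 2)*(x^2 - x - 12) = (x - 2)*(x + 3)*(x - 4)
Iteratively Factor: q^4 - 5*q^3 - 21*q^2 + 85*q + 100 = (q - 5)*(q^3 - 21*q - 20) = (q - 5)*(q + 4)*(q^2 - 4*q - 5) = (q - 5)^2*(q + 4)*(q + 1)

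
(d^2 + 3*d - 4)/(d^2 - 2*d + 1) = (d + 4)/(d - 1)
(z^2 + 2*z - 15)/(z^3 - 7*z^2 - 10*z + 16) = (z^2 + 2*z - 15)/(z^3 - 7*z^2 - 10*z + 16)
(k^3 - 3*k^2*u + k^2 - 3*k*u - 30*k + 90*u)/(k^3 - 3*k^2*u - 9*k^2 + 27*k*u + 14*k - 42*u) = (k^2 + k - 30)/(k^2 - 9*k + 14)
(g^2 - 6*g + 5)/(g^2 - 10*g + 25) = (g - 1)/(g - 5)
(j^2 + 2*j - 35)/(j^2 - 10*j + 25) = (j + 7)/(j - 5)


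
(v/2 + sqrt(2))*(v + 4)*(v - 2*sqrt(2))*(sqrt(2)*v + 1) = sqrt(2)*v^4/2 + v^3/2 + 2*sqrt(2)*v^3 - 4*sqrt(2)*v^2 + 2*v^2 - 16*sqrt(2)*v - 4*v - 16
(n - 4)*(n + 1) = n^2 - 3*n - 4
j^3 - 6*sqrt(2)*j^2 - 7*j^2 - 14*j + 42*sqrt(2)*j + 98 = (j - 7)*(j - 7*sqrt(2))*(j + sqrt(2))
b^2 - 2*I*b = b*(b - 2*I)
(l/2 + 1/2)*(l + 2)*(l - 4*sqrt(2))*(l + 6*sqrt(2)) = l^4/2 + sqrt(2)*l^3 + 3*l^3/2 - 23*l^2 + 3*sqrt(2)*l^2 - 72*l + 2*sqrt(2)*l - 48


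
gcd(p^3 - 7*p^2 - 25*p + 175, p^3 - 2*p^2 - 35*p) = p^2 - 2*p - 35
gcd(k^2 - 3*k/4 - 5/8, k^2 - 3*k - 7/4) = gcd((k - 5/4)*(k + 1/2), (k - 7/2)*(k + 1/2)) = k + 1/2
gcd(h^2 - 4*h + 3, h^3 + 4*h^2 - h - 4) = h - 1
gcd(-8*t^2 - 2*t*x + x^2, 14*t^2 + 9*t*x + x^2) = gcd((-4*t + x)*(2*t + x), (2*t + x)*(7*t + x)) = 2*t + x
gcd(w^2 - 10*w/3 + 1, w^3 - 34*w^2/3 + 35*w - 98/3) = 1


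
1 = 1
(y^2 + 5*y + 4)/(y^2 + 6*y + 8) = (y + 1)/(y + 2)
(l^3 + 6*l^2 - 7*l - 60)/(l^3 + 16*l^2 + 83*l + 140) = (l - 3)/(l + 7)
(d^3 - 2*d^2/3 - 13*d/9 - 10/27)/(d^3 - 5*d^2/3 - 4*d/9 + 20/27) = (3*d + 1)/(3*d - 2)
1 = 1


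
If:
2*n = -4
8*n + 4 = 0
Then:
No Solution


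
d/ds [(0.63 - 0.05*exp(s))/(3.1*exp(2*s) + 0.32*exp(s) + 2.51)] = (0.155*exp(2*s) - 3.906*exp(s) - 0.3271)*exp(s)/(9.61*exp(4*s) + 1.984*exp(3*s) + 15.6644*exp(2*s) + 1.6064*exp(s) + 6.3001)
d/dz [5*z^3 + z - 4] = 15*z^2 + 1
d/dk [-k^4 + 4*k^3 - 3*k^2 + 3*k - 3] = -4*k^3 + 12*k^2 - 6*k + 3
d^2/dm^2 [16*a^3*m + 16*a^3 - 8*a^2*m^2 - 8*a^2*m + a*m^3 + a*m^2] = 2*a*(-8*a + 3*m + 1)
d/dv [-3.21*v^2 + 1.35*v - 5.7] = 1.35 - 6.42*v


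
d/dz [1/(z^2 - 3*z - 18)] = (3 - 2*z)/(-z^2 + 3*z + 18)^2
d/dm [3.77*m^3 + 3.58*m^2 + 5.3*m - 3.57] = 11.31*m^2 + 7.16*m + 5.3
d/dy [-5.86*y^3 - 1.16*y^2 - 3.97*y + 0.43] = -17.58*y^2 - 2.32*y - 3.97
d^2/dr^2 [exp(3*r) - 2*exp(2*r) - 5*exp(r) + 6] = (9*exp(2*r) - 8*exp(r) - 5)*exp(r)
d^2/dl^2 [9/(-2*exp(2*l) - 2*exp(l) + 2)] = 9*(-2*(2*exp(l) + 1)^2*exp(l) + (4*exp(l) + 1)*(exp(2*l) + exp(l) - 1))*exp(l)/(2*(exp(2*l) + exp(l) - 1)^3)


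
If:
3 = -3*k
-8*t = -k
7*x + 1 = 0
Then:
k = -1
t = -1/8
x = -1/7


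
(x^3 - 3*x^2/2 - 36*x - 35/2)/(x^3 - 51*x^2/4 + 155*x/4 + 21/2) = 2*(2*x^2 + 11*x + 5)/(4*x^2 - 23*x - 6)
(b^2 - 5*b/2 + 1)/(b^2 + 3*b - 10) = (b - 1/2)/(b + 5)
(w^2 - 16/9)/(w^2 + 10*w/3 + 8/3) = (w - 4/3)/(w + 2)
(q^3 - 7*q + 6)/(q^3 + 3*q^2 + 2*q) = (q^3 - 7*q + 6)/(q*(q^2 + 3*q + 2))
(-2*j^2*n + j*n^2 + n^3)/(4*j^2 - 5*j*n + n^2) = n*(-2*j - n)/(4*j - n)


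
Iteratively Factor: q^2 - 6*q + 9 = (q - 3)*(q - 3)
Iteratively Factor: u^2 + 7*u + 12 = (u + 3)*(u + 4)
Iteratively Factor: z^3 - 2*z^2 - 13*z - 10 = (z - 5)*(z^2 + 3*z + 2) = (z - 5)*(z + 2)*(z + 1)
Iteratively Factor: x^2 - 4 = (x + 2)*(x - 2)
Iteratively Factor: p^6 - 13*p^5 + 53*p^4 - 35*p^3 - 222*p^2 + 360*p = (p)*(p^5 - 13*p^4 + 53*p^3 - 35*p^2 - 222*p + 360) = p*(p - 3)*(p^4 - 10*p^3 + 23*p^2 + 34*p - 120) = p*(p - 4)*(p - 3)*(p^3 - 6*p^2 - p + 30) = p*(p - 5)*(p - 4)*(p - 3)*(p^2 - p - 6) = p*(p - 5)*(p - 4)*(p - 3)*(p + 2)*(p - 3)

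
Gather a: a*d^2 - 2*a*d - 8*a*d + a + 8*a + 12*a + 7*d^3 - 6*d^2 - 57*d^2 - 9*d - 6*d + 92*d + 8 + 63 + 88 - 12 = a*(d^2 - 10*d + 21) + 7*d^3 - 63*d^2 + 77*d + 147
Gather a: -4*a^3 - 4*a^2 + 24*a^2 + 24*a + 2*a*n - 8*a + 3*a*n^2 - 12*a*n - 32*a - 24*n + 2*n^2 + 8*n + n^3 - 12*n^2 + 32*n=-4*a^3 + 20*a^2 + a*(3*n^2 - 10*n - 16) + n^3 - 10*n^2 + 16*n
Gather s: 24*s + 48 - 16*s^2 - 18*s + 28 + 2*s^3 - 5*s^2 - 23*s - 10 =2*s^3 - 21*s^2 - 17*s + 66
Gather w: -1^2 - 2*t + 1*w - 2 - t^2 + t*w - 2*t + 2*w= -t^2 - 4*t + w*(t + 3) - 3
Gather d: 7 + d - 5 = d + 2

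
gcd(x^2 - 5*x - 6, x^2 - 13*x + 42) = x - 6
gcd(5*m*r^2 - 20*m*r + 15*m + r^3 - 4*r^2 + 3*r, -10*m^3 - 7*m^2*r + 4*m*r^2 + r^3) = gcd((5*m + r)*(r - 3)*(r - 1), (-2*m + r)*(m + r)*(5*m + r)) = 5*m + r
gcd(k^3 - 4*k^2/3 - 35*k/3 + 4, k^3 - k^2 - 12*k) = k^2 - k - 12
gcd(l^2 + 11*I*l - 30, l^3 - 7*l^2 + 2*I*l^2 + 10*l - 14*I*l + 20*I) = 1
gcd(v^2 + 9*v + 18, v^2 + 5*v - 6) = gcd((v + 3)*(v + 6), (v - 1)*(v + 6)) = v + 6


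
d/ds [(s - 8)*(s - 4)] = 2*s - 12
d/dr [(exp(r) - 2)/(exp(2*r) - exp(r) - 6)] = (-(exp(r) - 2)*(2*exp(r) - 1) + exp(2*r) - exp(r) - 6)*exp(r)/(-exp(2*r) + exp(r) + 6)^2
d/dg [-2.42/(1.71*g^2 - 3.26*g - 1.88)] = (8.2764*g - 7.8892)/(-1.71*g^2 + 3.26*g + 1.88)^2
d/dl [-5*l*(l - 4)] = 20 - 10*l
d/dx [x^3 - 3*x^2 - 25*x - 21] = 3*x^2 - 6*x - 25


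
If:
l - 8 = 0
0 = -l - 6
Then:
No Solution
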